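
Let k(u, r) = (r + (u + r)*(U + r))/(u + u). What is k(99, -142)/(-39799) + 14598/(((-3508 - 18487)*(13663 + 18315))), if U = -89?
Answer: -3500797430903/2771294112367110 ≈ -0.0012632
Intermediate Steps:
k(u, r) = (r + (-89 + r)*(r + u))/(2*u) (k(u, r) = (r + (u + r)*(-89 + r))/(u + u) = (r + (r + u)*(-89 + r))/((2*u)) = (r + (-89 + r)*(r + u))*(1/(2*u)) = (r + (-89 + r)*(r + u))/(2*u))
k(99, -142)/(-39799) + 14598/(((-3508 - 18487)*(13663 + 18315))) = ((1/2)*((-142)**2 - 88*(-142) + 99*(-89 - 142))/99)/(-39799) + 14598/(((-3508 - 18487)*(13663 + 18315))) = ((1/2)*(1/99)*(20164 + 12496 + 99*(-231)))*(-1/39799) + 14598/((-21995*31978)) = ((1/2)*(1/99)*(20164 + 12496 - 22869))*(-1/39799) + 14598/(-703356110) = ((1/2)*(1/99)*9791)*(-1/39799) + 14598*(-1/703356110) = (9791/198)*(-1/39799) - 7299/351678055 = -9791/7880202 - 7299/351678055 = -3500797430903/2771294112367110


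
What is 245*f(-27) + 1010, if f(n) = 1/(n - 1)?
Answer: 4005/4 ≈ 1001.3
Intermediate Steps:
f(n) = 1/(-1 + n)
245*f(-27) + 1010 = 245/(-1 - 27) + 1010 = 245/(-28) + 1010 = 245*(-1/28) + 1010 = -35/4 + 1010 = 4005/4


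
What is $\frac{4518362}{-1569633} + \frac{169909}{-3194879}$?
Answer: $- \frac{14702314641595}{5014787509407} \approx -2.9318$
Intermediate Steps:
$\frac{4518362}{-1569633} + \frac{169909}{-3194879} = 4518362 \left(- \frac{1}{1569633}\right) + 169909 \left(- \frac{1}{3194879}\right) = - \frac{4518362}{1569633} - \frac{169909}{3194879} = - \frac{14702314641595}{5014787509407}$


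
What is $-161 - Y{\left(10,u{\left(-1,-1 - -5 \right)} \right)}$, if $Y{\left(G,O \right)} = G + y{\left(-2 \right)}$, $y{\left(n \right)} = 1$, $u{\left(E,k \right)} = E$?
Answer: $-172$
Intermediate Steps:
$Y{\left(G,O \right)} = 1 + G$ ($Y{\left(G,O \right)} = G + 1 = 1 + G$)
$-161 - Y{\left(10,u{\left(-1,-1 - -5 \right)} \right)} = -161 - \left(1 + 10\right) = -161 - 11 = -172$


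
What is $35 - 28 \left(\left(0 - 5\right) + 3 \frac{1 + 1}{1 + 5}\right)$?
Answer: $147$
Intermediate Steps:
$35 - 28 \left(\left(0 - 5\right) + 3 \frac{1 + 1}{1 + 5}\right) = 35 - 28 \left(\left(0 - 5\right) + 3 \cdot \frac{2}{6}\right) = 35 - 28 \left(-5 + 3 \cdot 2 \cdot \frac{1}{6}\right) = 35 - 28 \left(-5 + 3 \cdot \frac{1}{3}\right) = 35 - 28 \left(-5 + 1\right) = 35 - -112 = 35 + 112 = 147$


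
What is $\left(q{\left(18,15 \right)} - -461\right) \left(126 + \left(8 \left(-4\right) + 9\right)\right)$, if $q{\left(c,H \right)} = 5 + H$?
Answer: $49543$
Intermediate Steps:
$\left(q{\left(18,15 \right)} - -461\right) \left(126 + \left(8 \left(-4\right) + 9\right)\right) = \left(\left(5 + 15\right) - -461\right) \left(126 + \left(8 \left(-4\right) + 9\right)\right) = \left(20 + 461\right) \left(126 + \left(-32 + 9\right)\right) = 481 \left(126 - 23\right) = 481 \cdot 103 = 49543$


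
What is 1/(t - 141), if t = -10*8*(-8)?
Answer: 1/499 ≈ 0.0020040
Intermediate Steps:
t = 640 (t = -80*(-8) = 640)
1/(t - 141) = 1/(640 - 141) = 1/499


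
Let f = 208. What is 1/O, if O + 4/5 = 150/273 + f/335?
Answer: 6097/2258 ≈ 2.7002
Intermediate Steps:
O = 2258/6097 (O = -⅘ + (150/273 + 208/335) = -⅘ + (150*(1/273) + 208*(1/335)) = -⅘ + (50/91 + 208/335) = -⅘ + 35678/30485 = 2258/6097 ≈ 0.37035)
1/O = 1/(2258/6097) = 6097/2258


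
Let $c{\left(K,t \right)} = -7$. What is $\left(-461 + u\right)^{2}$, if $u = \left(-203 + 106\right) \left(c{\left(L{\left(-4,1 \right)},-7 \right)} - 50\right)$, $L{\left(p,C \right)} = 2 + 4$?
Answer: $25684624$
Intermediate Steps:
$L{\left(p,C \right)} = 6$
$u = 5529$ ($u = \left(-203 + 106\right) \left(-7 - 50\right) = \left(-97\right) \left(-57\right) = 5529$)
$\left(-461 + u\right)^{2} = \left(-461 + 5529\right)^{2} = 5068^{2} = 25684624$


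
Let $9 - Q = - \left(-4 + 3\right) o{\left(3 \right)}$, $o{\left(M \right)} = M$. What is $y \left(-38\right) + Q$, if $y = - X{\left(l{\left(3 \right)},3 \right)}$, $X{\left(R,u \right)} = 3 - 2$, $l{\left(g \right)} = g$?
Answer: $44$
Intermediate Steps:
$X{\left(R,u \right)} = 1$
$y = -1$ ($y = \left(-1\right) 1 = -1$)
$Q = 6$ ($Q = 9 - - \left(-4 + 3\right) 3 = 9 - - \left(-1\right) 3 = 9 - \left(-1\right) \left(-3\right) = 9 - 3 = 6$)
$y \left(-38\right) + Q = \left(-1\right) \left(-38\right) + 6 = 38 + 6 = 44$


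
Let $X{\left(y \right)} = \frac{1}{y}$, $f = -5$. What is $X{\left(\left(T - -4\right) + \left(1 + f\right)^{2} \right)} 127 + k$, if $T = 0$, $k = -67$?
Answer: $- \frac{1213}{20} \approx -60.65$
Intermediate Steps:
$X{\left(\left(T - -4\right) + \left(1 + f\right)^{2} \right)} 127 + k = \frac{1}{\left(0 - -4\right) + \left(1 - 5\right)^{2}} \cdot 127 - 67 = \frac{1}{\left(0 + 4\right) + \left(-4\right)^{2}} \cdot 127 - 67 = \frac{1}{4 + 16} \cdot 127 - 67 = \frac{1}{20} \cdot 127 - 67 = \frac{127}{20} - 67 = - \frac{1213}{20}$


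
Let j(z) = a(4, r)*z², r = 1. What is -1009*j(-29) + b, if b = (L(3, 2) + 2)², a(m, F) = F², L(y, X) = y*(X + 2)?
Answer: -848373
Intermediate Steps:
L(y, X) = y*(2 + X)
b = 196 (b = (3*(2 + 2) + 2)² = (3*4 + 2)² = (12 + 2)² = 14² = 196)
j(z) = z² (j(z) = 1²*z² = 1*z² = z²)
-1009*j(-29) + b = -1009*(-29)² + 196 = -1009*841 + 196 = -848569 + 196 = -848373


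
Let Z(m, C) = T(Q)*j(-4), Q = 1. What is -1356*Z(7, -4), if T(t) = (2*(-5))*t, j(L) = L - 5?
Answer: -122040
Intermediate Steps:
j(L) = -5 + L
T(t) = -10*t
Z(m, C) = 90 (Z(m, C) = (-10*1)*(-5 - 4) = -10*(-9) = 90)
-1356*Z(7, -4) = -1356*90 = -122040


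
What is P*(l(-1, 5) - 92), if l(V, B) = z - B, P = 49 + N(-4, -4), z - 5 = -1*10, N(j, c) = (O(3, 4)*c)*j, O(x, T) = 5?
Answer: -13158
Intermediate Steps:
N(j, c) = 5*c*j (N(j, c) = (5*c)*j = 5*c*j)
z = -5 (z = 5 - 1*10 = 5 - 10 = -5)
P = 129 (P = 49 + 5*(-4)*(-4) = 49 + 80 = 129)
l(V, B) = -5 - B
P*(l(-1, 5) - 92) = 129*((-5 - 1*5) - 92) = 129*((-5 - 5) - 92) = 129*(-10 - 92) = 129*(-102) = -13158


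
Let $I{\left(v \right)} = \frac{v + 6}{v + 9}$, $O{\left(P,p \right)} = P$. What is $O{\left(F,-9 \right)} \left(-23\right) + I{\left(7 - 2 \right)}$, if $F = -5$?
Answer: $\frac{1621}{14} \approx 115.79$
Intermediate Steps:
$I{\left(v \right)} = \frac{6 + v}{9 + v}$
$O{\left(F,-9 \right)} \left(-23\right) + I{\left(7 - 2 \right)} = \left(-5\right) \left(-23\right) + \frac{6 + \left(7 - 2\right)}{9 + \left(7 - 2\right)} = 115 + \frac{6 + 5}{9 + 5} = 115 + \frac{1}{14} \cdot 11 = 115 + \frac{11}{14} = \frac{1621}{14}$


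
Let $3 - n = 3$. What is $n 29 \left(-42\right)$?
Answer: $0$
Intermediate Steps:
$n = 0$ ($n = 3 - 3 = 0$)
$n 29 \left(-42\right) = 0 \cdot 29 \left(-42\right) = 0 \left(-42\right) = 0$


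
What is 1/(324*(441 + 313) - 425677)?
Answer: -1/181381 ≈ -5.5133e-6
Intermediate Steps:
1/(324*(441 + 313) - 425677) = 1/(324*754 - 425677) = 1/(244296 - 425677) = 1/(-181381) = -1/181381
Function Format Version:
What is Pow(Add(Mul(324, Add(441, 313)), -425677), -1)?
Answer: Rational(-1, 181381) ≈ -5.5133e-6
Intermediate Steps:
Pow(Add(Mul(324, Add(441, 313)), -425677), -1) = Pow(Add(Mul(324, 754), -425677), -1) = Pow(Add(244296, -425677), -1) = Pow(-181381, -1) = Rational(-1, 181381)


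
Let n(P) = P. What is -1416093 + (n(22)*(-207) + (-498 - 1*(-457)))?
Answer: -1420688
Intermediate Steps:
-1416093 + (n(22)*(-207) + (-498 - 1*(-457))) = -1416093 + (22*(-207) + (-498 - 1*(-457))) = -1416093 + (-4554 + (-498 + 457)) = -1416093 + (-4554 - 41) = -1416093 - 4595 = -1420688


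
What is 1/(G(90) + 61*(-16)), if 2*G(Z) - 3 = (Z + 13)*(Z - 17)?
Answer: 1/2785 ≈ 0.00035907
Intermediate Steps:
G(Z) = 3/2 + (-17 + Z)*(13 + Z)/2 (G(Z) = 3/2 + ((Z + 13)*(Z - 17))/2 = 3/2 + ((13 + Z)*(-17 + Z))/2 = 3/2 + ((-17 + Z)*(13 + Z))/2 = 3/2 + (-17 + Z)*(13 + Z)/2)
1/(G(90) + 61*(-16)) = 1/((-109 + (½)*90² - 2*90) + 61*(-16)) = 1/((-109 + (½)*8100 - 180) - 976) = 1/((-109 + 4050 - 180) - 976) = 1/(3761 - 976) = 1/2785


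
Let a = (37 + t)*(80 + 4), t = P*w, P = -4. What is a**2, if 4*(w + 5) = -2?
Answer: 24561936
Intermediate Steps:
w = -11/2 (w = -5 + (1/4)*(-2) = -5 - 1/2 = -11/2 ≈ -5.5000)
t = 22 (t = -4*(-11/2) = 22)
a = 4956 (a = (37 + 22)*(80 + 4) = 59*84 = 4956)
a**2 = 4956**2 = 24561936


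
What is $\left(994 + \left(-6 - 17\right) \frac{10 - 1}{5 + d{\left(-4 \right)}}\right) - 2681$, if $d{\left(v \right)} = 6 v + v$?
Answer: $-1678$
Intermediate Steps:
$d{\left(v \right)} = 7 v$
$\left(994 + \left(-6 - 17\right) \frac{10 - 1}{5 + d{\left(-4 \right)}}\right) - 2681 = \left(994 + \left(-6 - 17\right) \frac{10 - 1}{5 + 7 \left(-4\right)}\right) - 2681 = \left(994 - 23 \frac{9}{5 - 28}\right) - 2681 = \left(994 - 23 \frac{9}{-23}\right) - 2681 = \left(994 - 23 \cdot 9 \left(- \frac{1}{23}\right)\right) - 2681 = \left(994 - -9\right) - 2681 = \left(994 + 9\right) - 2681 = 1003 - 2681 = -1678$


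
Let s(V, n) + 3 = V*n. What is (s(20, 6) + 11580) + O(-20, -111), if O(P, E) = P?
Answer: 11677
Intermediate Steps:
s(V, n) = -3 + V*n
(s(20, 6) + 11580) + O(-20, -111) = ((-3 + 20*6) + 11580) - 20 = ((-3 + 120) + 11580) - 20 = (117 + 11580) - 20 = 11697 - 20 = 11677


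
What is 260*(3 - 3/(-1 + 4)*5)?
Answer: -520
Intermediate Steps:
260*(3 - 3/(-1 + 4)*5) = 260*(3 - 3/3*5) = 260*(3 - (⅓)*3*5) = 260*(3 - 5) = 260*(-2) = -520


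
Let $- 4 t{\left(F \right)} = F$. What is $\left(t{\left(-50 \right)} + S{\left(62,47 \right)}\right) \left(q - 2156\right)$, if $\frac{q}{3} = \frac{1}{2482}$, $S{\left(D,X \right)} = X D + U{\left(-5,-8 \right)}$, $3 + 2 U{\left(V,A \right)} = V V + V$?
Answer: $- \frac{15705739715}{2482} \approx -6.3279 \cdot 10^{6}$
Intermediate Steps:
$U{\left(V,A \right)} = - \frac{3}{2} + \frac{V}{2} + \frac{V^{2}}{2}$ ($U{\left(V,A \right)} = - \frac{3}{2} + \frac{V V + V}{2} = - \frac{3}{2} + \frac{V^{2} + V}{2} = - \frac{3}{2} + \frac{V + V^{2}}{2} = - \frac{3}{2} + \left(\frac{V}{2} + \frac{V^{2}}{2}\right) = - \frac{3}{2} + \frac{V}{2} + \frac{V^{2}}{2}$)
$t{\left(F \right)} = - \frac{F}{4}$
$S{\left(D,X \right)} = \frac{17}{2} + D X$ ($S{\left(D,X \right)} = X D + \left(- \frac{3}{2} + \frac{1}{2} \left(-5\right) + \frac{\left(-5\right)^{2}}{2}\right) = D X - - \frac{17}{2} = D X + \frac{17}{2} = \frac{17}{2} + D X$)
$q = \frac{3}{2482} \approx 0.0012087$
$\left(t{\left(-50 \right)} + S{\left(62,47 \right)}\right) \left(q - 2156\right) = \left(\left(- \frac{1}{4}\right) \left(-50\right) + \left(\frac{17}{2} + 62 \cdot 47\right)\right) \left(\frac{3}{2482} - 2156\right) = \left(\frac{25}{2} + \left(\frac{17}{2} + 2914\right)\right) \left(- \frac{5351189}{2482}\right) = \left(\frac{25}{2} + \frac{5845}{2}\right) \left(- \frac{5351189}{2482}\right) = 2935 \left(- \frac{5351189}{2482}\right) = - \frac{15705739715}{2482}$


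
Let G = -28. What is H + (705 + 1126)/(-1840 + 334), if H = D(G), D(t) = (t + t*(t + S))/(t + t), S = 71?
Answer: 31301/1506 ≈ 20.784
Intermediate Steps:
D(t) = (t + t*(71 + t))/(2*t) (D(t) = (t + t*(t + 71))/(t + t) = (t + t*(71 + t))/((2*t)) = (t + t*(71 + t))*(1/(2*t)) = (t + t*(71 + t))/(2*t))
H = 22 (H = 36 + (½)*(-28) = 36 - 14 = 22)
H + (705 + 1126)/(-1840 + 334) = 22 + (705 + 1126)/(-1840 + 334) = 22 + 1831/(-1506) = 22 + 1831*(-1/1506) = 22 - 1831/1506 = 31301/1506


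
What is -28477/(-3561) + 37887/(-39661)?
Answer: 994510690/141232821 ≈ 7.0416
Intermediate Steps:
-28477/(-3561) + 37887/(-39661) = -28477*(-1/3561) + 37887*(-1/39661) = 28477/3561 - 37887/39661 = 994510690/141232821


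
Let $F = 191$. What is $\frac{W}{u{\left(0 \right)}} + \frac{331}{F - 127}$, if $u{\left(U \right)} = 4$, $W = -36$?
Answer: $- \frac{245}{64} \approx -3.8281$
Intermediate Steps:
$\frac{W}{u{\left(0 \right)}} + \frac{331}{F - 127} = - \frac{36}{4} + \frac{331}{191 - 127} = \left(-36\right) \frac{1}{4} + \frac{331}{64} = -9 + 331 \cdot \frac{1}{64} = -9 + \frac{331}{64} = - \frac{245}{64}$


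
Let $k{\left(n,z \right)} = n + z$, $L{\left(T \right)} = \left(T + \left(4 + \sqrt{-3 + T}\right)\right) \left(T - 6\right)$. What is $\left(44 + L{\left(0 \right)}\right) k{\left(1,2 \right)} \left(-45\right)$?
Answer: $-2700 + 810 i \sqrt{3} \approx -2700.0 + 1403.0 i$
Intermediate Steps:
$L{\left(T \right)} = \left(-6 + T\right) \left(4 + T + \sqrt{-3 + T}\right)$ ($L{\left(T \right)} = \left(4 + T + \sqrt{-3 + T}\right) \left(-6 + T\right) = \left(-6 + T\right) \left(4 + T + \sqrt{-3 + T}\right)$)
$\left(44 + L{\left(0 \right)}\right) k{\left(1,2 \right)} \left(-45\right) = \left(44 - \left(24 + 0 + 6 \sqrt{-3 + 0}\right)\right) \left(1 + 2\right) \left(-45\right) = \left(44 + \left(-24 + 0 - 6 \sqrt{-3} + 0 + 0 \sqrt{-3}\right)\right) 3 \left(-45\right) = \left(44 + \left(-24 + 0 - 6 i \sqrt{3} + 0 + 0 i \sqrt{3}\right)\right) 3 \left(-45\right) = \left(44 + \left(-24 + 0 - 6 i \sqrt{3} + 0 + 0\right)\right) 3 \left(-45\right) = \left(44 - \left(24 + 6 i \sqrt{3}\right)\right) 3 \left(-45\right) = \left(20 - 6 i \sqrt{3}\right) 3 \left(-45\right) = \left(60 - 18 i \sqrt{3}\right) \left(-45\right) = -2700 + 810 i \sqrt{3}$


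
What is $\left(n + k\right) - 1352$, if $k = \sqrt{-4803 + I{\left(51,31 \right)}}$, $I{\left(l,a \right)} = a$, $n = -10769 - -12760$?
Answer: $639 + 2 i \sqrt{1193} \approx 639.0 + 69.08 i$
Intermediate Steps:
$n = 1991$ ($n = -10769 + 12760 = 1991$)
$k = 2 i \sqrt{1193}$ ($k = \sqrt{-4803 + 31} = \sqrt{-4772} = 2 i \sqrt{1193} \approx 69.08 i$)
$\left(n + k\right) - 1352 = \left(1991 + 2 i \sqrt{1193}\right) - 1352 = 639 + 2 i \sqrt{1193}$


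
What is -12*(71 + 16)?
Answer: -1044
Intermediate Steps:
-12*(71 + 16) = -12*87 = -1044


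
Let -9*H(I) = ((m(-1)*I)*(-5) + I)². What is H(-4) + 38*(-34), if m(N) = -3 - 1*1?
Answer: -2076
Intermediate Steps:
m(N) = -4 (m(N) = -3 - 1 = -4)
H(I) = -49*I² (H(I) = -(-4*I*(-5) + I)²/9 = -(20*I + I)²/9 = -441*I²/9 = -49*I²)
H(-4) + 38*(-34) = -49*(-4)² + 38*(-34) = -49*16 - 1292 = -784 - 1292 = -2076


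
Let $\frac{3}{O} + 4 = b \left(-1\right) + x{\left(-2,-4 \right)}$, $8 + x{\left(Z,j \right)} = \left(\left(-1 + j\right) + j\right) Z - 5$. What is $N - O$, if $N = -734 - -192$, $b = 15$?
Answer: $- \frac{7585}{14} \approx -541.79$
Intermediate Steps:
$x{\left(Z,j \right)} = -13 + Z \left(-1 + 2 j\right)$ ($x{\left(Z,j \right)} = -8 + \left(\left(\left(-1 + j\right) + j\right) Z - 5\right) = -8 + \left(\left(-1 + 2 j\right) Z - 5\right) = -8 + \left(Z \left(-1 + 2 j\right) - 5\right) = -8 + \left(-5 + Z \left(-1 + 2 j\right)\right) = -13 + Z \left(-1 + 2 j\right)$)
$N = -542$ ($N = -734 + 192 = -542$)
$O = - \frac{3}{14}$ ($O = \frac{3}{-4 + \left(15 \left(-1\right) - \left(11 - 16\right)\right)} = \frac{3}{-4 + \left(-15 + \left(-13 + 2 + 16\right)\right)} = \frac{3}{-4 + \left(-15 + 5\right)} = \frac{3}{-4 - 10} = \frac{3}{-14} = 3 \left(- \frac{1}{14}\right) = - \frac{3}{14} \approx -0.21429$)
$N - O = -542 - - \frac{3}{14} = -542 + \frac{3}{14} = - \frac{7585}{14}$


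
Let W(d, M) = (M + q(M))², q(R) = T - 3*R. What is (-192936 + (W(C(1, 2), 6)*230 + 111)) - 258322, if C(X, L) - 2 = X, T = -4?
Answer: -392267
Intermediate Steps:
q(R) = -4 - 3*R
C(X, L) = 2 + X
W(d, M) = (-4 - 2*M)² (W(d, M) = (M + (-4 - 3*M))² = (-4 - 2*M)²)
(-192936 + (W(C(1, 2), 6)*230 + 111)) - 258322 = (-192936 + ((4*(2 + 6)²)*230 + 111)) - 258322 = (-192936 + ((4*8²)*230 + 111)) - 258322 = (-192936 + ((4*64)*230 + 111)) - 258322 = (-192936 + (256*230 + 111)) - 258322 = (-192936 + (58880 + 111)) - 258322 = (-192936 + 58991) - 258322 = -133945 - 258322 = -392267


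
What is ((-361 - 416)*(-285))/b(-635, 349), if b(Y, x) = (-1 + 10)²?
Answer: 24605/9 ≈ 2733.9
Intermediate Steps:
b(Y, x) = 81 (b(Y, x) = 9² = 81)
((-361 - 416)*(-285))/b(-635, 349) = ((-361 - 416)*(-285))/81 = -777*(-285)*(1/81) = 221445*(1/81) = 24605/9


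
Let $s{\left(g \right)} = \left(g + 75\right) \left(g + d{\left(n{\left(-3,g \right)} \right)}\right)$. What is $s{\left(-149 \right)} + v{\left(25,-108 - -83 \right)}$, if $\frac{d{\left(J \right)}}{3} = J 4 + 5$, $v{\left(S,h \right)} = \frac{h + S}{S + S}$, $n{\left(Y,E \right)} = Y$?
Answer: $12580$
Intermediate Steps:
$v{\left(S,h \right)} = \frac{S + h}{2 S}$
$d{\left(J \right)} = 15 + 12 J$ ($d{\left(J \right)} = 3 \left(J 4 + 5\right) = 3 \left(4 J + 5\right) = 3 \left(5 + 4 J\right) = 15 + 12 J$)
$s{\left(g \right)} = \left(-21 + g\right) \left(75 + g\right)$ ($s{\left(g \right)} = \left(g + 75\right) \left(g + \left(15 + 12 \left(-3\right)\right)\right) = \left(75 + g\right) \left(g + \left(15 - 36\right)\right) = \left(75 + g\right) \left(g - 21\right) = \left(75 + g\right) \left(-21 + g\right) = \left(-21 + g\right) \left(75 + g\right)$)
$s{\left(-149 \right)} + v{\left(25,-108 - -83 \right)} = \left(-1575 + \left(-149\right)^{2} + 54 \left(-149\right)\right) + \frac{25 - 25}{2 \cdot 25} = \left(-1575 + 22201 - 8046\right) + \frac{1}{2} \cdot \frac{1}{25} \left(25 + \left(-108 + 83\right)\right) = 12580 + \frac{1}{2} \cdot \frac{1}{25} \left(25 - 25\right) = 12580 + \frac{1}{2} \cdot \frac{1}{25} \cdot 0 = 12580 + 0 = 12580$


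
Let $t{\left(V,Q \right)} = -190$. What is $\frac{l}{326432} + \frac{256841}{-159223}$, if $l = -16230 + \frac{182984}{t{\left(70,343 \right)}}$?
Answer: $- \frac{4112486068953}{2468835410960} \approx -1.6658$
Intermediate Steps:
$l = - \frac{1633342}{95}$ ($l = -16230 + \frac{182984}{-190} = -16230 + 182984 \left(- \frac{1}{190}\right) = -16230 - \frac{91492}{95} = - \frac{1633342}{95} \approx -17193.0$)
$\frac{l}{326432} + \frac{256841}{-159223} = - \frac{1633342}{95 \cdot 326432} + \frac{256841}{-159223} = \left(- \frac{1633342}{95}\right) \frac{1}{326432} + 256841 \left(- \frac{1}{159223}\right) = - \frac{816671}{15505520} - \frac{256841}{159223} = - \frac{4112486068953}{2468835410960}$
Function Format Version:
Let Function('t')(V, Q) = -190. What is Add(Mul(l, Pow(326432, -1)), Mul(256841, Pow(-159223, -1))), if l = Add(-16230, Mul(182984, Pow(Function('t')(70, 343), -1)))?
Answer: Rational(-4112486068953, 2468835410960) ≈ -1.6658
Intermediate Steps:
l = Rational(-1633342, 95) (l = Add(-16230, Mul(182984, Pow(-190, -1))) = Add(-16230, Mul(182984, Rational(-1, 190))) = Add(-16230, Rational(-91492, 95)) = Rational(-1633342, 95) ≈ -17193.)
Add(Mul(l, Pow(326432, -1)), Mul(256841, Pow(-159223, -1))) = Add(Mul(Rational(-1633342, 95), Pow(326432, -1)), Mul(256841, Pow(-159223, -1))) = Add(Mul(Rational(-1633342, 95), Rational(1, 326432)), Mul(256841, Rational(-1, 159223))) = Add(Rational(-816671, 15505520), Rational(-256841, 159223)) = Rational(-4112486068953, 2468835410960)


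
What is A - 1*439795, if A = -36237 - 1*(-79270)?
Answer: -396762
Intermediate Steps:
A = 43033 (A = -36237 + 79270 = 43033)
A - 1*439795 = 43033 - 1*439795 = 43033 - 439795 = -396762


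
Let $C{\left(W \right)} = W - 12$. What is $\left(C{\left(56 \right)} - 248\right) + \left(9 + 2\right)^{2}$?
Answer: $-83$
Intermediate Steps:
$C{\left(W \right)} = -12 + W$
$\left(C{\left(56 \right)} - 248\right) + \left(9 + 2\right)^{2} = \left(\left(-12 + 56\right) - 248\right) + \left(9 + 2\right)^{2} = \left(44 - 248\right) + 11^{2} = -204 + 121 = -83$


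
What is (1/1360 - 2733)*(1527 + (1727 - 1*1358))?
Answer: -880900323/170 ≈ -5.1818e+6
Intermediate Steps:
(1/1360 - 2733)*(1527 + (1727 - 1*1358)) = (1/1360 - 2733)*(1527 + (1727 - 1358)) = -3716879*(1527 + 369)/1360 = -3716879/1360*1896 = -880900323/170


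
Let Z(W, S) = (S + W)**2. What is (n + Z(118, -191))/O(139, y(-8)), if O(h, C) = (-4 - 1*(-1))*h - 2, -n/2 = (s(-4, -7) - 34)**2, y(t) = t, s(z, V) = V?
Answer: -1967/419 ≈ -4.6945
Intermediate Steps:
n = -3362 (n = -2*(-7 - 34)**2 = -2*(-41)**2 = -2*1681 = -3362)
O(h, C) = -2 - 3*h (O(h, C) = (-4 + 1)*h - 2 = -3*h - 2 = -2 - 3*h)
(n + Z(118, -191))/O(139, y(-8)) = (-3362 + (-191 + 118)**2)/(-2 - 3*139) = (-3362 + (-73)**2)/(-2 - 417) = (-3362 + 5329)/(-419) = 1967*(-1/419) = -1967/419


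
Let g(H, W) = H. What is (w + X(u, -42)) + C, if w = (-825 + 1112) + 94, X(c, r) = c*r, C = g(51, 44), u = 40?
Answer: -1248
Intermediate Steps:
C = 51
w = 381 (w = 287 + 94 = 381)
(w + X(u, -42)) + C = (381 + 40*(-42)) + 51 = (381 - 1680) + 51 = -1299 + 51 = -1248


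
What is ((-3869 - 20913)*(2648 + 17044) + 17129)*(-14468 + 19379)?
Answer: -2396518963665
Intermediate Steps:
((-3869 - 20913)*(2648 + 17044) + 17129)*(-14468 + 19379) = (-24782*19692 + 17129)*4911 = (-488007144 + 17129)*4911 = -487990015*4911 = -2396518963665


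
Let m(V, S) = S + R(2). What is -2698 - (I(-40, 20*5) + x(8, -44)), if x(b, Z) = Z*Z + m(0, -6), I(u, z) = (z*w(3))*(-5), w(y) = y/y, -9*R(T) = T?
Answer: -37150/9 ≈ -4127.8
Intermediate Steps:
R(T) = -T/9
w(y) = 1
m(V, S) = -2/9 + S (m(V, S) = S - 1/9*2 = S - 2/9 = -2/9 + S)
I(u, z) = -5*z (I(u, z) = (z*1)*(-5) = z*(-5) = -5*z)
x(b, Z) = -56/9 + Z**2 (x(b, Z) = Z*Z + (-2/9 - 6) = Z**2 - 56/9 = -56/9 + Z**2)
-2698 - (I(-40, 20*5) + x(8, -44)) = -2698 - (-100*5 + (-56/9 + (-44)**2)) = -2698 - (-5*100 + (-56/9 + 1936)) = -2698 - (-500 + 17368/9) = -2698 - 1*12868/9 = -2698 - 12868/9 = -37150/9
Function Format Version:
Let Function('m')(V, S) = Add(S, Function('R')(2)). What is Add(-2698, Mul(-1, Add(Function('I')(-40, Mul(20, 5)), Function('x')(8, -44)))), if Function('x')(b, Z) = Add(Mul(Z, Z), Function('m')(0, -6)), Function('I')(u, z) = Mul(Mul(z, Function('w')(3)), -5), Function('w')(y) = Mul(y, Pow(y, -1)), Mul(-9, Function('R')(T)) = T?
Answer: Rational(-37150, 9) ≈ -4127.8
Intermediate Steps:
Function('R')(T) = Mul(Rational(-1, 9), T)
Function('w')(y) = 1
Function('m')(V, S) = Add(Rational(-2, 9), S) (Function('m')(V, S) = Add(S, Mul(Rational(-1, 9), 2)) = Add(S, Rational(-2, 9)) = Add(Rational(-2, 9), S))
Function('I')(u, z) = Mul(-5, z) (Function('I')(u, z) = Mul(Mul(z, 1), -5) = Mul(z, -5) = Mul(-5, z))
Function('x')(b, Z) = Add(Rational(-56, 9), Pow(Z, 2)) (Function('x')(b, Z) = Add(Mul(Z, Z), Add(Rational(-2, 9), -6)) = Add(Pow(Z, 2), Rational(-56, 9)) = Add(Rational(-56, 9), Pow(Z, 2)))
Add(-2698, Mul(-1, Add(Function('I')(-40, Mul(20, 5)), Function('x')(8, -44)))) = Add(-2698, Mul(-1, Add(Mul(-5, Mul(20, 5)), Add(Rational(-56, 9), Pow(-44, 2))))) = Add(-2698, Mul(-1, Add(Mul(-5, 100), Add(Rational(-56, 9), 1936)))) = Add(-2698, Mul(-1, Add(-500, Rational(17368, 9)))) = Add(-2698, Mul(-1, Rational(12868, 9))) = Add(-2698, Rational(-12868, 9)) = Rational(-37150, 9)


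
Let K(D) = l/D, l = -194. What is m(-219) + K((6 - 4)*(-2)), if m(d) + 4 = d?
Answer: -349/2 ≈ -174.50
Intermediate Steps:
K(D) = -194/D
m(d) = -4 + d
m(-219) + K((6 - 4)*(-2)) = (-4 - 219) - 194*(-1/(2*(6 - 4))) = -223 - 194/(2*(-2)) = -223 - 194/(-4) = -223 - 194*(-1/4) = -223 + 97/2 = -349/2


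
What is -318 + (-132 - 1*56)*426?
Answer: -80406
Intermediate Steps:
-318 + (-132 - 1*56)*426 = -318 + (-132 - 56)*426 = -318 - 188*426 = -318 - 80088 = -80406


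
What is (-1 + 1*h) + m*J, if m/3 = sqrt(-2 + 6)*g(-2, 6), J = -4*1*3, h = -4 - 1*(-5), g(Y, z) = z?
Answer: -432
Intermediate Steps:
h = 1 (h = -4 + 5 = 1)
J = -12 (J = -4*3 = -12)
m = 36 (m = 3*(sqrt(-2 + 6)*6) = 3*(sqrt(4)*6) = 3*(2*6) = 3*12 = 36)
(-1 + 1*h) + m*J = (-1 + 1*1) + 36*(-12) = (-1 + 1) - 432 = 0 - 432 = -432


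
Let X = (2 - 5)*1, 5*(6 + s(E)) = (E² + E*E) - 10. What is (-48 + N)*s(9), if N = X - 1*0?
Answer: -6222/5 ≈ -1244.4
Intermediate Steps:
s(E) = -8 + 2*E²/5 (s(E) = -6 + ((E² + E*E) - 10)/5 = -6 + ((E² + E²) - 10)/5 = -6 + (2*E² - 10)/5 = -6 + (-10 + 2*E²)/5 = -6 + (-2 + 2*E²/5) = -8 + 2*E²/5)
X = -3 (X = -3*1 = -3)
N = -3 (N = -3 - 1*0 = -3 + 0 = -3)
(-48 + N)*s(9) = (-48 - 3)*(-8 + (⅖)*9²) = -51*(-8 + (⅖)*81) = -51*(-8 + 162/5) = -51*122/5 = -6222/5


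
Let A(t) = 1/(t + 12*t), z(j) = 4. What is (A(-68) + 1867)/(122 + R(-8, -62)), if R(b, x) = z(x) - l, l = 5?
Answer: 1650427/106964 ≈ 15.430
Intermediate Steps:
R(b, x) = -1 (R(b, x) = 4 - 1*5 = 4 - 5 = -1)
A(t) = 1/(13*t)
(A(-68) + 1867)/(122 + R(-8, -62)) = ((1/13)/(-68) + 1867)/(122 - 1) = ((1/13)*(-1/68) + 1867)/121 = (-1/884 + 1867)*(1/121) = (1650427/884)*(1/121) = 1650427/106964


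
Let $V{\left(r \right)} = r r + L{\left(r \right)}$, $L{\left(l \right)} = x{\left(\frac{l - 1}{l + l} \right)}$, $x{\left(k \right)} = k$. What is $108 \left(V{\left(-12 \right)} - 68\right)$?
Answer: $\frac{16533}{2} \approx 8266.5$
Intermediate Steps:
$L{\left(l \right)} = \frac{-1 + l}{2 l}$ ($L{\left(l \right)} = \frac{l - 1}{l + l} = \frac{-1 + l}{2 l}$)
$V{\left(r \right)} = r^{2} + \frac{-1 + r}{2 r}$ ($V{\left(r \right)} = r r + \frac{-1 + r}{2 r} = r^{2} + \frac{-1 + r}{2 r}$)
$108 \left(V{\left(-12 \right)} - 68\right) = 108 \left(\frac{-1 - 12 + 2 \left(-12\right)^{3}}{2 \left(-12\right)} - 68\right) = 108 \left(\frac{1}{2} \left(- \frac{1}{12}\right) \left(-1 - 12 + 2 \left(-1728\right)\right) - 68\right) = 108 \left(\frac{1}{2} \left(- \frac{1}{12}\right) \left(-1 - 12 - 3456\right) - 68\right) = 108 \left(\frac{1}{2} \left(- \frac{1}{12}\right) \left(-3469\right) - 68\right) = 108 \left(\frac{3469}{24} - 68\right) = 108 \cdot \frac{1837}{24} = \frac{16533}{2}$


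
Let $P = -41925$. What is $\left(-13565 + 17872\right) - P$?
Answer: $46232$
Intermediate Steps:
$\left(-13565 + 17872\right) - P = \left(-13565 + 17872\right) - -41925 = 4307 + 41925 = 46232$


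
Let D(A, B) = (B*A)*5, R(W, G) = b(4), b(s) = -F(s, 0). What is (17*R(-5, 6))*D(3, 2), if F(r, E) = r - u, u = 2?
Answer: -1020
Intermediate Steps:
F(r, E) = -2 + r (F(r, E) = r - 1*2 = r - 2 = -2 + r)
b(s) = 2 - s (b(s) = -(-2 + s) = 2 - s)
R(W, G) = -2 (R(W, G) = 2 - 1*4 = 2 - 4 = -2)
D(A, B) = 5*A*B (D(A, B) = (A*B)*5 = 5*A*B)
(17*R(-5, 6))*D(3, 2) = (17*(-2))*(5*3*2) = -34*30 = -1020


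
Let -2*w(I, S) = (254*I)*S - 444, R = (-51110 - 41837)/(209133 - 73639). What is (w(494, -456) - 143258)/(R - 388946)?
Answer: -3856903373048/52699942271 ≈ -73.186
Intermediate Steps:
R = -92947/135494 ≈ -0.68599
w(I, S) = 222 - 127*I*S (w(I, S) = -((254*I)*S - 444)/2 = -(254*I*S - 444)/2 = -(-444 + 254*I*S)/2 = 222 - 127*I*S)
(w(494, -456) - 143258)/(R - 388946) = ((222 - 127*494*(-456)) - 143258)/(-92947/135494 - 388946) = ((222 + 28608528) - 143258)/(-52699942271/135494) = (28608750 - 143258)*(-135494/52699942271) = 28465492*(-135494/52699942271) = -3856903373048/52699942271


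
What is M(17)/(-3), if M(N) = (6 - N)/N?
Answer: 11/51 ≈ 0.21569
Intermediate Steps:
M(N) = (6 - N)/N
M(17)/(-3) = ((6 - 1*17)/17)/(-3) = -(6 - 17)/51 = -(-11)/51 = -⅓*(-11/17) = 11/51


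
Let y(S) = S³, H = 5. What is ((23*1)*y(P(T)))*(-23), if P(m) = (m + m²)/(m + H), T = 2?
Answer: -114264/343 ≈ -333.13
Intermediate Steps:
P(m) = (m + m²)/(5 + m) (P(m) = (m + m²)/(m + 5) = (m + m²)/(5 + m))
((23*1)*y(P(T)))*(-23) = ((23*1)*(2*(1 + 2)/(5 + 2))³)*(-23) = (23*(2*3/7)³)*(-23) = (23*(2*(⅐)*3)³)*(-23) = (23*(6/7)³)*(-23) = (23*(216/343))*(-23) = (4968/343)*(-23) = -114264/343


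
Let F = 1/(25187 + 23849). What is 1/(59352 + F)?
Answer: 49036/2910384673 ≈ 1.6849e-5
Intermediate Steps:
F = 1/49036 ≈ 2.0393e-5
1/(59352 + F) = 1/(59352 + 1/49036) = 1/(2910384673/49036) = 49036/2910384673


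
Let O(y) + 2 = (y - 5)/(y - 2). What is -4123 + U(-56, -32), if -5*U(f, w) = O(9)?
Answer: -28859/7 ≈ -4122.7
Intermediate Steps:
O(y) = -2 + (-5 + y)/(-2 + y) (O(y) = -2 + (y - 5)/(y - 2) = -2 + (-5 + y)/(-2 + y))
U(f, w) = 2/7 (U(f, w) = -(-1 - 1*9)/(5*(-2 + 9)) = -(-1 - 9)/(5*7) = -(-10)/35 = -⅕*(-10/7) = 2/7)
-4123 + U(-56, -32) = -4123 + 2/7 = -28859/7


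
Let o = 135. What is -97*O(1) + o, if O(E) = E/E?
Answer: 38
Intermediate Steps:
O(E) = 1
-97*O(1) + o = -97*1 + 135 = -97 + 135 = 38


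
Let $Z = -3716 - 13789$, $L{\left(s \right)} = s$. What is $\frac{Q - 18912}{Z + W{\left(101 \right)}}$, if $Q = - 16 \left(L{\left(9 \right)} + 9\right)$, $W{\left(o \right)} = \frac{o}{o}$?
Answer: $\frac{600}{547} \approx 1.0969$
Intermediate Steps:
$W{\left(o \right)} = 1$
$Q = -288$ ($Q = - 16 \left(9 + 9\right) = \left(-16\right) 18 = -288$)
$Z = -17505$
$\frac{Q - 18912}{Z + W{\left(101 \right)}} = \frac{-288 - 18912}{-17505 + 1} = - \frac{19200}{-17504} = \left(-19200\right) \left(- \frac{1}{17504}\right) = \frac{600}{547}$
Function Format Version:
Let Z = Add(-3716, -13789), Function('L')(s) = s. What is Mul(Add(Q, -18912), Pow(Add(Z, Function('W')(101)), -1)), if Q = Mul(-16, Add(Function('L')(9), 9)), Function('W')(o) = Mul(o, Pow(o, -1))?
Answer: Rational(600, 547) ≈ 1.0969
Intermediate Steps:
Function('W')(o) = 1
Q = -288 (Q = Mul(-16, Add(9, 9)) = Mul(-16, 18) = -288)
Z = -17505
Mul(Add(Q, -18912), Pow(Add(Z, Function('W')(101)), -1)) = Mul(Add(-288, -18912), Pow(Add(-17505, 1), -1)) = Mul(-19200, Pow(-17504, -1)) = Mul(-19200, Rational(-1, 17504)) = Rational(600, 547)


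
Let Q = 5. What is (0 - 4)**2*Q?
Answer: 80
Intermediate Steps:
(0 - 4)**2*Q = (0 - 4)**2*5 = (-4)**2*5 = 16*5 = 80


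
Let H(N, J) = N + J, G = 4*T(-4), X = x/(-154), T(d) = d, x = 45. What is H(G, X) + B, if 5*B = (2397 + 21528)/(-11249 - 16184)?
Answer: -9938041/603526 ≈ -16.467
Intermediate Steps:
X = -45/154 (X = 45/(-154) = 45*(-1/154) = -45/154 ≈ -0.29221)
G = -16 (G = 4*(-4) = -16)
B = -4785/27433 (B = ((2397 + 21528)/(-11249 - 16184))/5 = (23925/(-27433))/5 = (23925*(-1/27433))/5 = (⅕)*(-23925/27433) = -4785/27433 ≈ -0.17442)
H(N, J) = J + N
H(G, X) + B = (-45/154 - 16) - 4785/27433 = -2509/154 - 4785/27433 = -9938041/603526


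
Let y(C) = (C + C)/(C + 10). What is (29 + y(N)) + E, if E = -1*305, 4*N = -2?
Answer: -5246/19 ≈ -276.11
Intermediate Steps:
N = -½ (N = (¼)*(-2) = -½ ≈ -0.50000)
y(C) = 2*C/(10 + C) (y(C) = (2*C)/(10 + C) = 2*C/(10 + C))
E = -305
(29 + y(N)) + E = (29 + 2*(-½)/(10 - ½)) - 305 = (29 + 2*(-½)/(19/2)) - 305 = (29 + 2*(-½)*(2/19)) - 305 = (29 - 2/19) - 305 = 549/19 - 305 = -5246/19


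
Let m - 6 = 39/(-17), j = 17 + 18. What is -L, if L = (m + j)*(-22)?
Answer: 14476/17 ≈ 851.53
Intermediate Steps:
j = 35
m = 63/17 (m = 6 + 39/(-17) = 6 + 39*(-1/17) = 6 - 39/17 = 63/17 ≈ 3.7059)
L = -14476/17 (L = (63/17 + 35)*(-22) = (658/17)*(-22) = -14476/17 ≈ -851.53)
-L = -1*(-14476/17) = 14476/17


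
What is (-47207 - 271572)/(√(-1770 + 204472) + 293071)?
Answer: -93424880309/85890408339 + 318779*√202702/85890408339 ≈ -1.0861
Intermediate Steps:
(-47207 - 271572)/(√(-1770 + 204472) + 293071) = -318779/(√202702 + 293071) = -318779/(293071 + √202702)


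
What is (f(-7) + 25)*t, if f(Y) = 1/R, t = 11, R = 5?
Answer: 1386/5 ≈ 277.20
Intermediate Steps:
f(Y) = ⅕ (f(Y) = 1/5 = ⅕)
(f(-7) + 25)*t = (⅕ + 25)*11 = (126/5)*11 = 1386/5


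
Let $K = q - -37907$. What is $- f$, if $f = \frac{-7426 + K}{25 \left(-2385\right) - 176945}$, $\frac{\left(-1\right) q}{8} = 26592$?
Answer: $- \frac{36451}{47314} \approx -0.77041$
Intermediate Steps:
$q = -212736$ ($q = \left(-8\right) 26592 = -212736$)
$K = -174829$ ($K = -212736 - -37907 = -212736 + 37907 = -174829$)
$f = \frac{36451}{47314}$ ($f = \frac{-7426 - 174829}{25 \left(-2385\right) - 176945} = - \frac{182255}{-59625 - 176945} = - \frac{182255}{-236570} = \left(-182255\right) \left(- \frac{1}{236570}\right) = \frac{36451}{47314} \approx 0.77041$)
$- f = \left(-1\right) \frac{36451}{47314} = - \frac{36451}{47314}$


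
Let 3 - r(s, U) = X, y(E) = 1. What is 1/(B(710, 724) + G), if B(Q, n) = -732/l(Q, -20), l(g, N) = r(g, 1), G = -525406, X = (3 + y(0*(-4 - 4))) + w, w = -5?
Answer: -1/525589 ≈ -1.9026e-6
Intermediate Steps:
X = -1 (X = (3 + 1) - 5 = 4 - 5 = -1)
r(s, U) = 4 (r(s, U) = 3 - 1*(-1) = 3 + 1 = 4)
l(g, N) = 4
B(Q, n) = -183 (B(Q, n) = -732/4 = -732*1/4 = -183)
1/(B(710, 724) + G) = 1/(-183 - 525406) = 1/(-525589) = -1/525589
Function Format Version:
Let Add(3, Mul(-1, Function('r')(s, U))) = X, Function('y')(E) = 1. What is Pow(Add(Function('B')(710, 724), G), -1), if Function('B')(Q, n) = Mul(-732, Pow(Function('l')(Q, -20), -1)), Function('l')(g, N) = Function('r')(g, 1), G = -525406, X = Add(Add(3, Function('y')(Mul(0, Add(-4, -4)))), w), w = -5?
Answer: Rational(-1, 525589) ≈ -1.9026e-6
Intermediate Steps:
X = -1 (X = Add(Add(3, 1), -5) = Add(4, -5) = -1)
Function('r')(s, U) = 4 (Function('r')(s, U) = Add(3, Mul(-1, -1)) = Add(3, 1) = 4)
Function('l')(g, N) = 4
Function('B')(Q, n) = -183 (Function('B')(Q, n) = Mul(-732, Pow(4, -1)) = Mul(-732, Rational(1, 4)) = -183)
Pow(Add(Function('B')(710, 724), G), -1) = Pow(Add(-183, -525406), -1) = Pow(-525589, -1) = Rational(-1, 525589)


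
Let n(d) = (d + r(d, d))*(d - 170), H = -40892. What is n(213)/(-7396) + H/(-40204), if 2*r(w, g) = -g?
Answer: 1375849/3457544 ≈ 0.39793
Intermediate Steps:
r(w, g) = -g/2 (r(w, g) = (-g)/2 = -g/2)
n(d) = d*(-170 + d)/2 (n(d) = (d - d/2)*(d - 170) = (d/2)*(-170 + d) = d*(-170 + d)/2)
n(213)/(-7396) + H/(-40204) = ((½)*213*(-170 + 213))/(-7396) - 40892/(-40204) = ((½)*213*43)*(-1/7396) - 40892*(-1/40204) = (9159/2)*(-1/7396) + 10223/10051 = -213/344 + 10223/10051 = 1375849/3457544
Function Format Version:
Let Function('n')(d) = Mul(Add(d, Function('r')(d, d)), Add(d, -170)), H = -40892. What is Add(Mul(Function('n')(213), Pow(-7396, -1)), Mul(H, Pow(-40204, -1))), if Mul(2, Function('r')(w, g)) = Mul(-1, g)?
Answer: Rational(1375849, 3457544) ≈ 0.39793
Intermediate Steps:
Function('r')(w, g) = Mul(Rational(-1, 2), g) (Function('r')(w, g) = Mul(Rational(1, 2), Mul(-1, g)) = Mul(Rational(-1, 2), g))
Function('n')(d) = Mul(Rational(1, 2), d, Add(-170, d)) (Function('n')(d) = Mul(Add(d, Mul(Rational(-1, 2), d)), Add(d, -170)) = Mul(Mul(Rational(1, 2), d), Add(-170, d)) = Mul(Rational(1, 2), d, Add(-170, d)))
Add(Mul(Function('n')(213), Pow(-7396, -1)), Mul(H, Pow(-40204, -1))) = Add(Mul(Mul(Rational(1, 2), 213, Add(-170, 213)), Pow(-7396, -1)), Mul(-40892, Pow(-40204, -1))) = Add(Mul(Mul(Rational(1, 2), 213, 43), Rational(-1, 7396)), Mul(-40892, Rational(-1, 40204))) = Add(Mul(Rational(9159, 2), Rational(-1, 7396)), Rational(10223, 10051)) = Add(Rational(-213, 344), Rational(10223, 10051)) = Rational(1375849, 3457544)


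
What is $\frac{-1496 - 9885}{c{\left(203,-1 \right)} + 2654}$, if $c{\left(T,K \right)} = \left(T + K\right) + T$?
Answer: $- \frac{599}{161} \approx -3.7205$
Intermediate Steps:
$c{\left(T,K \right)} = K + 2 T$ ($c{\left(T,K \right)} = \left(K + T\right) + T = K + 2 T$)
$\frac{-1496 - 9885}{c{\left(203,-1 \right)} + 2654} = \frac{-1496 - 9885}{\left(-1 + 2 \cdot 203\right) + 2654} = - \frac{11381}{\left(-1 + 406\right) + 2654} = - \frac{11381}{405 + 2654} = - \frac{11381}{3059} = \left(-11381\right) \frac{1}{3059} = - \frac{599}{161}$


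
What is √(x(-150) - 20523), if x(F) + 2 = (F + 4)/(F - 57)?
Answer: I*√97716167/69 ≈ 143.26*I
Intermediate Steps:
x(F) = -2 + (4 + F)/(-57 + F) (x(F) = -2 + (F + 4)/(F - 57) = -2 + (4 + F)/(-57 + F))
√(x(-150) - 20523) = √((118 - 1*(-150))/(-57 - 150) - 20523) = √((118 + 150)/(-207) - 20523) = √(-1/207*268 - 20523) = √(-268/207 - 20523) = √(-4248529/207) = I*√97716167/69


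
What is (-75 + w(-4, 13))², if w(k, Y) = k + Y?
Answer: 4356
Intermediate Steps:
w(k, Y) = Y + k
(-75 + w(-4, 13))² = (-75 + (13 - 4))² = (-75 + 9)² = (-66)² = 4356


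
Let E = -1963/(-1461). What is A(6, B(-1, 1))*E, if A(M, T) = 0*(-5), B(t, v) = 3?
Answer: 0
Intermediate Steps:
A(M, T) = 0
E = 1963/1461 (E = -1963*(-1/1461) = 1963/1461 ≈ 1.3436)
A(6, B(-1, 1))*E = 0*(1963/1461) = 0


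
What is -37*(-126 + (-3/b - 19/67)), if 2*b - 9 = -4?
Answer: 1580159/335 ≈ 4716.9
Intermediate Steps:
b = 5/2 (b = 9/2 + (½)*(-4) = 9/2 - 2 = 5/2 ≈ 2.5000)
-37*(-126 + (-3/b - 19/67)) = -37*(-126 + (-3/5/2 - 19/67)) = -37*(-126 + (-3*⅖ - 19*1/67)) = -37*(-126 + (-6/5 - 19/67)) = -37*(-126 - 497/335) = -37*(-42707/335) = 1580159/335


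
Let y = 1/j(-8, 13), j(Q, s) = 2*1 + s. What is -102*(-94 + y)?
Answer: 47906/5 ≈ 9581.2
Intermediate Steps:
j(Q, s) = 2 + s
y = 1/15 (y = 1/(2 + 13) = 1/15 ≈ 0.066667)
-102*(-94 + y) = -102*(-94 + 1/15) = -102*(-1409/15) = 47906/5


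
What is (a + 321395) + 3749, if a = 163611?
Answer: 488755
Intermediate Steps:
(a + 321395) + 3749 = (163611 + 321395) + 3749 = 485006 + 3749 = 488755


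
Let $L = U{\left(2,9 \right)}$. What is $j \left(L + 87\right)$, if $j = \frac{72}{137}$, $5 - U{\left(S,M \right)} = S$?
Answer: $\frac{6480}{137} \approx 47.299$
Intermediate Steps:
$U{\left(S,M \right)} = 5 - S$
$j = \frac{72}{137}$ ($j = 72 \cdot \frac{1}{137} = \frac{72}{137} \approx 0.52555$)
$L = 3$ ($L = 5 - 2 = 3$)
$j \left(L + 87\right) = \frac{72 \left(3 + 87\right)}{137} = \frac{72}{137} \cdot 90 = \frac{6480}{137}$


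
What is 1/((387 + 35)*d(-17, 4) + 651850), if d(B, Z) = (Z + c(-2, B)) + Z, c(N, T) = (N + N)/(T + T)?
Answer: 17/11139686 ≈ 1.5261e-6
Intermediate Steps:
c(N, T) = N/T (c(N, T) = (2*N)/((2*T)) = (2*N)*(1/(2*T)) = N/T)
d(B, Z) = -2/B + 2*Z (d(B, Z) = (Z - 2/B) + Z = -2/B + 2*Z)
1/((387 + 35)*d(-17, 4) + 651850) = 1/((387 + 35)*(-2/(-17) + 2*4) + 651850) = 1/(422*(-2*(-1/17) + 8) + 651850) = 1/(422*(2/17 + 8) + 651850) = 1/(422*(138/17) + 651850) = 1/(58236/17 + 651850) = 1/(11139686/17) = 17/11139686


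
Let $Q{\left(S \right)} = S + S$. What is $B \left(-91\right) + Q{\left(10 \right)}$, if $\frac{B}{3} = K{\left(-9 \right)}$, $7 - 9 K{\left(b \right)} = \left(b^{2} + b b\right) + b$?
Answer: $\frac{13346}{3} \approx 4448.7$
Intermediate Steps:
$Q{\left(S \right)} = 2 S$
$K{\left(b \right)} = \frac{7}{9} - \frac{2 b^{2}}{9} - \frac{b}{9}$ ($K{\left(b \right)} = \frac{7}{9} - \frac{\left(b^{2} + b b\right) + b}{9} = \frac{7}{9} - \frac{\left(b^{2} + b^{2}\right) + b}{9} = \frac{7}{9} - \frac{2 b^{2} + b}{9} = \frac{7}{9} - \frac{b + 2 b^{2}}{9} = \frac{7}{9} - \left(\frac{b}{9} + \frac{2 b^{2}}{9}\right) = \frac{7}{9} - \frac{2 b^{2}}{9} - \frac{b}{9}$)
$B = - \frac{146}{3}$ ($B = 3 \left(\frac{7}{9} - \frac{2 \left(-9\right)^{2}}{9} - -1\right) = 3 \left(\frac{7}{9} - 18 + 1\right) = 3 \left(- \frac{146}{9}\right) = - \frac{146}{3} \approx -48.667$)
$B \left(-91\right) + Q{\left(10 \right)} = \left(- \frac{146}{3}\right) \left(-91\right) + 2 \cdot 10 = \frac{13286}{3} + 20 = \frac{13346}{3}$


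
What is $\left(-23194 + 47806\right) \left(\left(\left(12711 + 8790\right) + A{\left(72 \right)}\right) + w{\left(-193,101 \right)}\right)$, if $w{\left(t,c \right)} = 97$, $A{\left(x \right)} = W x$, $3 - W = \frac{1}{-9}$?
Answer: $537083064$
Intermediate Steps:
$W = \frac{28}{9}$ ($W = 3 - \frac{1}{-9} = 3 - - \frac{1}{9} = 3 + \frac{1}{9} = \frac{28}{9} \approx 3.1111$)
$A{\left(x \right)} = \frac{28 x}{9}$
$\left(-23194 + 47806\right) \left(\left(\left(12711 + 8790\right) + A{\left(72 \right)}\right) + w{\left(-193,101 \right)}\right) = \left(-23194 + 47806\right) \left(\left(\left(12711 + 8790\right) + \frac{28}{9} \cdot 72\right) + 97\right) = 24612 \left(\left(21501 + 224\right) + 97\right) = 24612 \left(21725 + 97\right) = 24612 \cdot 21822 = 537083064$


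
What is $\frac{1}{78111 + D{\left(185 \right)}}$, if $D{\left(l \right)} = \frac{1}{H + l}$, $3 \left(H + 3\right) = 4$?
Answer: $\frac{550}{42961053} \approx 1.2802 \cdot 10^{-5}$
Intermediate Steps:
$H = - \frac{5}{3}$ ($H = -3 + \frac{1}{3} \cdot 4 = -3 + \frac{4}{3} = - \frac{5}{3} \approx -1.6667$)
$D{\left(l \right)} = \frac{1}{- \frac{5}{3} + l}$
$\frac{1}{78111 + D{\left(185 \right)}} = \frac{1}{78111 + \frac{3}{-5 + 3 \cdot 185}} = \frac{1}{78111 + \frac{3}{-5 + 555}} = \frac{1}{78111 + \frac{3}{550}} = \frac{1}{\frac{42961053}{550}} = \frac{550}{42961053}$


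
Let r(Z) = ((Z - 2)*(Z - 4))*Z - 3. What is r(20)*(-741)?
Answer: -4265937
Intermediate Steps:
r(Z) = -3 + Z*(-4 + Z)*(-2 + Z) (r(Z) = ((-2 + Z)*(-4 + Z))*Z - 3 = ((-4 + Z)*(-2 + Z))*Z - 3 = Z*(-4 + Z)*(-2 + Z) - 3 = -3 + Z*(-4 + Z)*(-2 + Z))
r(20)*(-741) = (-3 + 20³ - 6*20² + 8*20)*(-741) = (-3 + 8000 - 6*400 + 160)*(-741) = (-3 + 8000 - 2400 + 160)*(-741) = 5757*(-741) = -4265937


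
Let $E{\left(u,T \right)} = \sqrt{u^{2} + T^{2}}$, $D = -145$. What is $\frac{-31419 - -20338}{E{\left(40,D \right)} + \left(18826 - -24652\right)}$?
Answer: $- \frac{68825674}{270044837} + \frac{7915 \sqrt{905}}{270044837} \approx -0.25399$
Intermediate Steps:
$E{\left(u,T \right)} = \sqrt{T^{2} + u^{2}}$
$\frac{-31419 - -20338}{E{\left(40,D \right)} + \left(18826 - -24652\right)} = \frac{-31419 - -20338}{\sqrt{\left(-145\right)^{2} + 40^{2}} + \left(18826 - -24652\right)} = \frac{-31419 + 20338}{\sqrt{21025 + 1600} + \left(18826 + 24652\right)} = - \frac{11081}{\sqrt{22625} + 43478} = - \frac{11081}{5 \sqrt{905} + 43478} = - \frac{11081}{43478 + 5 \sqrt{905}}$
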